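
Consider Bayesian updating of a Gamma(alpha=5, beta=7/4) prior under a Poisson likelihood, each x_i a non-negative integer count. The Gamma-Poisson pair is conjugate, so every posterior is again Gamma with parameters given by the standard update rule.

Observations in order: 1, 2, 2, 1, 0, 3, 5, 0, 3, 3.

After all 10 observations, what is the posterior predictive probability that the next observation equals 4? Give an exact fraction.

369545411937044115109694429838763982998428396800/3675298331300015338205130797624126742889982112939

obs 1: x=1 → posterior Gamma(6, 11/4)
obs 2: x=2 → posterior Gamma(8, 15/4)
obs 3: x=2 → posterior Gamma(10, 19/4)
obs 4: x=1 → posterior Gamma(11, 23/4)
obs 5: x=0 → posterior Gamma(11, 27/4)
obs 6: x=3 → posterior Gamma(14, 31/4)
obs 7: x=5 → posterior Gamma(19, 35/4)
obs 8: x=0 → posterior Gamma(19, 39/4)
obs 9: x=3 → posterior Gamma(22, 43/4)
obs 10: x=3 → posterior Gamma(25, 47/4)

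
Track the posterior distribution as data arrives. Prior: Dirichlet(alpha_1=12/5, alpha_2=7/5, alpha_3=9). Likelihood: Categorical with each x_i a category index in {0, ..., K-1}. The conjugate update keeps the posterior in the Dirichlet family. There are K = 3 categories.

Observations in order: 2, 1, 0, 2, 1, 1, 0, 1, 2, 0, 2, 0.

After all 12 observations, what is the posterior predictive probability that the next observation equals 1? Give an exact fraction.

obs 1: x=2 → posterior Dirichlet(12/5, 7/5, 10)
obs 2: x=1 → posterior Dirichlet(12/5, 12/5, 10)
obs 3: x=0 → posterior Dirichlet(17/5, 12/5, 10)
obs 4: x=2 → posterior Dirichlet(17/5, 12/5, 11)
obs 5: x=1 → posterior Dirichlet(17/5, 17/5, 11)
obs 6: x=1 → posterior Dirichlet(17/5, 22/5, 11)
obs 7: x=0 → posterior Dirichlet(22/5, 22/5, 11)
obs 8: x=1 → posterior Dirichlet(22/5, 27/5, 11)
obs 9: x=2 → posterior Dirichlet(22/5, 27/5, 12)
obs 10: x=0 → posterior Dirichlet(27/5, 27/5, 12)
obs 11: x=2 → posterior Dirichlet(27/5, 27/5, 13)
obs 12: x=0 → posterior Dirichlet(32/5, 27/5, 13)

27/124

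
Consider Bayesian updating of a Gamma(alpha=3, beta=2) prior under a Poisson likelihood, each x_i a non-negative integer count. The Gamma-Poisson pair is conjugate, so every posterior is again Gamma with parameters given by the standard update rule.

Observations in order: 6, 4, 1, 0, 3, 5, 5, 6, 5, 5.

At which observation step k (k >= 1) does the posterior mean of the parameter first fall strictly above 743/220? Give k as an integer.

obs 1: x=6 → posterior Gamma(9, 3)
obs 2: x=4 → posterior Gamma(13, 4)
obs 3: x=1 → posterior Gamma(14, 5)
obs 4: x=0 → posterior Gamma(14, 6)
obs 5: x=3 → posterior Gamma(17, 7)
obs 6: x=5 → posterior Gamma(22, 8)
obs 7: x=5 → posterior Gamma(27, 9)
obs 8: x=6 → posterior Gamma(33, 10)
obs 9: x=5 → posterior Gamma(38, 11)
obs 10: x=5 → posterior Gamma(43, 12)

k = 9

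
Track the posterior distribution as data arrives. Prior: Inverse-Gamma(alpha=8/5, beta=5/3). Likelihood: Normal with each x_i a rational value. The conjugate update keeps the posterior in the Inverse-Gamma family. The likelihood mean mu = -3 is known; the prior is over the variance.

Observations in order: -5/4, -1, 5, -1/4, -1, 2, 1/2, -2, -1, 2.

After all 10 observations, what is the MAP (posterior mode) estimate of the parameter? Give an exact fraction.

obs 1: x=-5/4 → posterior Inverse-Gamma(21/10, 307/96)
obs 2: x=-1 → posterior Inverse-Gamma(13/5, 499/96)
obs 3: x=5 → posterior Inverse-Gamma(31/10, 3571/96)
obs 4: x=-1/4 → posterior Inverse-Gamma(18/5, 1967/48)
obs 5: x=-1 → posterior Inverse-Gamma(41/10, 2063/48)
obs 6: x=2 → posterior Inverse-Gamma(23/5, 2663/48)
obs 7: x=1/2 → posterior Inverse-Gamma(51/10, 2957/48)
obs 8: x=-2 → posterior Inverse-Gamma(28/5, 2981/48)
obs 9: x=-1 → posterior Inverse-Gamma(61/10, 3077/48)
obs 10: x=2 → posterior Inverse-Gamma(33/5, 3677/48)

18385/1824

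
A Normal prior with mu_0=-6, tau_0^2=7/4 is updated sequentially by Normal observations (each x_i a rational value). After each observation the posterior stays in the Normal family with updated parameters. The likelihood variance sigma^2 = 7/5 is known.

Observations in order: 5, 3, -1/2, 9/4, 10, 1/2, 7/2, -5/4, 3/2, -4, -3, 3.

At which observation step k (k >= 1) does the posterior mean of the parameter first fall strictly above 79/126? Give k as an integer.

obs 1: x=5 → posterior Normal(1/9, 7/9)
obs 2: x=3 → posterior Normal(8/7, 1/2)
obs 3: x=-1/2 → posterior Normal(27/38, 7/19)
obs 4: x=9/4 → posterior Normal(33/32, 7/24)
obs 5: x=10 → posterior Normal(299/116, 7/29)
obs 6: x=1/2 → posterior Normal(309/136, 7/34)
obs 7: x=7/2 → posterior Normal(379/156, 7/39)
obs 8: x=-5/4 → posterior Normal(177/88, 7/44)
obs 9: x=3/2 → posterior Normal(96/49, 1/7)
obs 10: x=-4 → posterior Normal(38/27, 7/54)
obs 11: x=-3 → posterior Normal(61/59, 7/59)
obs 12: x=3 → posterior Normal(19/16, 7/64)

k = 2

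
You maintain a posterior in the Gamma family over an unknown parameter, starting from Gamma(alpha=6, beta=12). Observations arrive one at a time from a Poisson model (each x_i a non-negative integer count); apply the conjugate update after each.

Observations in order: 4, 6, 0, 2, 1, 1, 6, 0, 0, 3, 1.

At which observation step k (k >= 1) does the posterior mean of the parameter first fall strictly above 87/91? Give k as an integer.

k = 2

obs 1: x=4 → posterior Gamma(10, 13)
obs 2: x=6 → posterior Gamma(16, 14)
obs 3: x=0 → posterior Gamma(16, 15)
obs 4: x=2 → posterior Gamma(18, 16)
obs 5: x=1 → posterior Gamma(19, 17)
obs 6: x=1 → posterior Gamma(20, 18)
obs 7: x=6 → posterior Gamma(26, 19)
obs 8: x=0 → posterior Gamma(26, 20)
obs 9: x=0 → posterior Gamma(26, 21)
obs 10: x=3 → posterior Gamma(29, 22)
obs 11: x=1 → posterior Gamma(30, 23)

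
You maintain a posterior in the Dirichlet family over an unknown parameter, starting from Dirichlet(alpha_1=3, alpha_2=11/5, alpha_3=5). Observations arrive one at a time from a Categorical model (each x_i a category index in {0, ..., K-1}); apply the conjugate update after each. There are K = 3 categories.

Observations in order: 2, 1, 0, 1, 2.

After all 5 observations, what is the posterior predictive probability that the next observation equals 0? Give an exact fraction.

5/19

obs 1: x=2 → posterior Dirichlet(3, 11/5, 6)
obs 2: x=1 → posterior Dirichlet(3, 16/5, 6)
obs 3: x=0 → posterior Dirichlet(4, 16/5, 6)
obs 4: x=1 → posterior Dirichlet(4, 21/5, 6)
obs 5: x=2 → posterior Dirichlet(4, 21/5, 7)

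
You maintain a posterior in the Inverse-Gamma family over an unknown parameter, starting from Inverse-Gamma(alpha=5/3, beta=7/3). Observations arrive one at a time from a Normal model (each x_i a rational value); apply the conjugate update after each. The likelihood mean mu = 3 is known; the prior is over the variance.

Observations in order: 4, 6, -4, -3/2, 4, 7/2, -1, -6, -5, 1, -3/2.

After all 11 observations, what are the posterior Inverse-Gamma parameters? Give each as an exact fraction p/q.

alpha=43/6, beta=3245/24

obs 1: x=4 → posterior Inverse-Gamma(13/6, 17/6)
obs 2: x=6 → posterior Inverse-Gamma(8/3, 22/3)
obs 3: x=-4 → posterior Inverse-Gamma(19/6, 191/6)
obs 4: x=-3/2 → posterior Inverse-Gamma(11/3, 1007/24)
obs 5: x=4 → posterior Inverse-Gamma(25/6, 1019/24)
obs 6: x=7/2 → posterior Inverse-Gamma(14/3, 511/12)
obs 7: x=-1 → posterior Inverse-Gamma(31/6, 607/12)
obs 8: x=-6 → posterior Inverse-Gamma(17/3, 1093/12)
obs 9: x=-5 → posterior Inverse-Gamma(37/6, 1477/12)
obs 10: x=1 → posterior Inverse-Gamma(20/3, 1501/12)
obs 11: x=-3/2 → posterior Inverse-Gamma(43/6, 3245/24)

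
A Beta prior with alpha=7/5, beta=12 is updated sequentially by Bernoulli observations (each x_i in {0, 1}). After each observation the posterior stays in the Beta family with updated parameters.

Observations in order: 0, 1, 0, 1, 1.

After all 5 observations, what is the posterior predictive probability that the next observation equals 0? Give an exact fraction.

obs 1: x=0 → posterior Beta(7/5, 13)
obs 2: x=1 → posterior Beta(12/5, 13)
obs 3: x=0 → posterior Beta(12/5, 14)
obs 4: x=1 → posterior Beta(17/5, 14)
obs 5: x=1 → posterior Beta(22/5, 14)

35/46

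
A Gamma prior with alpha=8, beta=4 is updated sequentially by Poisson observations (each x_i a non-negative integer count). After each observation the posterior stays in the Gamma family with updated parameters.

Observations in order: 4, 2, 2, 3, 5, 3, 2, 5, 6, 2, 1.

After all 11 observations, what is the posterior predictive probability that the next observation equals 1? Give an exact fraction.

16046953530764192621473966937628574669361114501953125/95780971304118053647396689196894323976171195136475136

obs 1: x=4 → posterior Gamma(12, 5)
obs 2: x=2 → posterior Gamma(14, 6)
obs 3: x=2 → posterior Gamma(16, 7)
obs 4: x=3 → posterior Gamma(19, 8)
obs 5: x=5 → posterior Gamma(24, 9)
obs 6: x=3 → posterior Gamma(27, 10)
obs 7: x=2 → posterior Gamma(29, 11)
obs 8: x=5 → posterior Gamma(34, 12)
obs 9: x=6 → posterior Gamma(40, 13)
obs 10: x=2 → posterior Gamma(42, 14)
obs 11: x=1 → posterior Gamma(43, 15)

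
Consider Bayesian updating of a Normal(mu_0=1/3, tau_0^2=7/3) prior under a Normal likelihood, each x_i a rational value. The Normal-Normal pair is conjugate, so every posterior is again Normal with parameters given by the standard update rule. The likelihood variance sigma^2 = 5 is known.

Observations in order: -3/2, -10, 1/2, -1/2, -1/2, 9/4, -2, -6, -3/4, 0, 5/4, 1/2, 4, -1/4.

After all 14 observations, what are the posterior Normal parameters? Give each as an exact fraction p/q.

mu_0=-86/113, tau_0^2=35/113

obs 1: x=-3/2 → posterior Normal(-1/4, 35/22)
obs 2: x=-10 → posterior Normal(-151/58, 35/29)
obs 3: x=1/2 → posterior Normal(-2, 35/36)
obs 4: x=-1/2 → posterior Normal(-151/86, 35/43)
obs 5: x=-1/2 → posterior Normal(-79/50, 7/10)
obs 6: x=9/4 → posterior Normal(-253/228, 35/57)
obs 7: x=-2 → posterior Normal(-309/256, 35/64)
obs 8: x=-6 → posterior Normal(-477/284, 35/71)
obs 9: x=-3/4 → posterior Normal(-83/52, 35/78)
obs 10: x=0 → posterior Normal(-249/170, 7/17)
obs 11: x=5/4 → posterior Normal(-463/368, 35/92)
obs 12: x=1/2 → posterior Normal(-449/396, 35/99)
obs 13: x=4 → posterior Normal(-337/424, 35/106)
obs 14: x=-1/4 → posterior Normal(-86/113, 35/113)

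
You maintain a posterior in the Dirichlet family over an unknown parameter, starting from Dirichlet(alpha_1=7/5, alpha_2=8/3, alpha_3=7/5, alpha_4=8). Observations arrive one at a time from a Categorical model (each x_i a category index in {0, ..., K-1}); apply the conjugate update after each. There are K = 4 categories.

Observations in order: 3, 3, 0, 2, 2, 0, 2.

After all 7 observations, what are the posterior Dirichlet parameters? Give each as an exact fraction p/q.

alpha_1=17/5, alpha_2=8/3, alpha_3=22/5, alpha_4=10

obs 1: x=3 → posterior Dirichlet(7/5, 8/3, 7/5, 9)
obs 2: x=3 → posterior Dirichlet(7/5, 8/3, 7/5, 10)
obs 3: x=0 → posterior Dirichlet(12/5, 8/3, 7/5, 10)
obs 4: x=2 → posterior Dirichlet(12/5, 8/3, 12/5, 10)
obs 5: x=2 → posterior Dirichlet(12/5, 8/3, 17/5, 10)
obs 6: x=0 → posterior Dirichlet(17/5, 8/3, 17/5, 10)
obs 7: x=2 → posterior Dirichlet(17/5, 8/3, 22/5, 10)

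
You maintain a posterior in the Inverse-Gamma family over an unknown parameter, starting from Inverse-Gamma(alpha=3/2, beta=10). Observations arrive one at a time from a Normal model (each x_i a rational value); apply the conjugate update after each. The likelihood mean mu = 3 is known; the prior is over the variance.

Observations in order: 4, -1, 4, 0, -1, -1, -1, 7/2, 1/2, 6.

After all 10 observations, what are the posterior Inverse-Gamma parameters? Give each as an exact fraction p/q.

obs 1: x=4 → posterior Inverse-Gamma(2, 21/2)
obs 2: x=-1 → posterior Inverse-Gamma(5/2, 37/2)
obs 3: x=4 → posterior Inverse-Gamma(3, 19)
obs 4: x=0 → posterior Inverse-Gamma(7/2, 47/2)
obs 5: x=-1 → posterior Inverse-Gamma(4, 63/2)
obs 6: x=-1 → posterior Inverse-Gamma(9/2, 79/2)
obs 7: x=-1 → posterior Inverse-Gamma(5, 95/2)
obs 8: x=7/2 → posterior Inverse-Gamma(11/2, 381/8)
obs 9: x=1/2 → posterior Inverse-Gamma(6, 203/4)
obs 10: x=6 → posterior Inverse-Gamma(13/2, 221/4)

alpha=13/2, beta=221/4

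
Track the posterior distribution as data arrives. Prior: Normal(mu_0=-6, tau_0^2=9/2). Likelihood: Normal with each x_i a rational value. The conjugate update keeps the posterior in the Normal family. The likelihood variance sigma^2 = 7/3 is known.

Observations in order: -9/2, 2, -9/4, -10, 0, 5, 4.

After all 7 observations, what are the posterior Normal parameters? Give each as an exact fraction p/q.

obs 1: x=-9/2 → posterior Normal(-411/82, 63/41)
obs 2: x=2 → posterior Normal(-303/136, 63/68)
obs 3: x=-9/4 → posterior Normal(-849/380, 63/95)
obs 4: x=-10 → posterior Normal(-1929/488, 63/122)
obs 5: x=0 → posterior Normal(-1929/596, 63/149)
obs 6: x=5 → posterior Normal(-1389/704, 63/176)
obs 7: x=4 → posterior Normal(-33/28, 9/29)

mu_0=-33/28, tau_0^2=9/29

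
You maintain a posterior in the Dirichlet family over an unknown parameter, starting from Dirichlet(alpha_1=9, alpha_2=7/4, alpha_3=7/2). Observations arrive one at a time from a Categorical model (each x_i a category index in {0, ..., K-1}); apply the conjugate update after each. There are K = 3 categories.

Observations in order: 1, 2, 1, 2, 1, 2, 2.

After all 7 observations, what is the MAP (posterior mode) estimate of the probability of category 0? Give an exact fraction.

32/73

obs 1: x=1 → posterior Dirichlet(9, 11/4, 7/2)
obs 2: x=2 → posterior Dirichlet(9, 11/4, 9/2)
obs 3: x=1 → posterior Dirichlet(9, 15/4, 9/2)
obs 4: x=2 → posterior Dirichlet(9, 15/4, 11/2)
obs 5: x=1 → posterior Dirichlet(9, 19/4, 11/2)
obs 6: x=2 → posterior Dirichlet(9, 19/4, 13/2)
obs 7: x=2 → posterior Dirichlet(9, 19/4, 15/2)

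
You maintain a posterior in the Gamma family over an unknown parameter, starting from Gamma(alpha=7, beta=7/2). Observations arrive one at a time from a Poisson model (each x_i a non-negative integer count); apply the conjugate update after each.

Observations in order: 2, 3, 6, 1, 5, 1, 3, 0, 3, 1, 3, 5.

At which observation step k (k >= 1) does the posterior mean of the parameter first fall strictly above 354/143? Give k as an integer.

obs 1: x=2 → posterior Gamma(9, 9/2)
obs 2: x=3 → posterior Gamma(12, 11/2)
obs 3: x=6 → posterior Gamma(18, 13/2)
obs 4: x=1 → posterior Gamma(19, 15/2)
obs 5: x=5 → posterior Gamma(24, 17/2)
obs 6: x=1 → posterior Gamma(25, 19/2)
obs 7: x=3 → posterior Gamma(28, 21/2)
obs 8: x=0 → posterior Gamma(28, 23/2)
obs 9: x=3 → posterior Gamma(31, 25/2)
obs 10: x=1 → posterior Gamma(32, 27/2)
obs 11: x=3 → posterior Gamma(35, 29/2)
obs 12: x=5 → posterior Gamma(40, 31/2)

k = 3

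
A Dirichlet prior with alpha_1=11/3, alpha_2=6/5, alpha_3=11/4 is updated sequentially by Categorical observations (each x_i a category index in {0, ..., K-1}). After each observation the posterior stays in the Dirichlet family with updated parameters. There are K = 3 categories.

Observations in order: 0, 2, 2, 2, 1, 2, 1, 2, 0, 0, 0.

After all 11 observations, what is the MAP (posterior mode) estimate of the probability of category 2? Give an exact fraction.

obs 1: x=0 → posterior Dirichlet(14/3, 6/5, 11/4)
obs 2: x=2 → posterior Dirichlet(14/3, 6/5, 15/4)
obs 3: x=2 → posterior Dirichlet(14/3, 6/5, 19/4)
obs 4: x=2 → posterior Dirichlet(14/3, 6/5, 23/4)
obs 5: x=1 → posterior Dirichlet(14/3, 11/5, 23/4)
obs 6: x=2 → posterior Dirichlet(14/3, 11/5, 27/4)
obs 7: x=1 → posterior Dirichlet(14/3, 16/5, 27/4)
obs 8: x=2 → posterior Dirichlet(14/3, 16/5, 31/4)
obs 9: x=0 → posterior Dirichlet(17/3, 16/5, 31/4)
obs 10: x=0 → posterior Dirichlet(20/3, 16/5, 31/4)
obs 11: x=0 → posterior Dirichlet(23/3, 16/5, 31/4)

405/937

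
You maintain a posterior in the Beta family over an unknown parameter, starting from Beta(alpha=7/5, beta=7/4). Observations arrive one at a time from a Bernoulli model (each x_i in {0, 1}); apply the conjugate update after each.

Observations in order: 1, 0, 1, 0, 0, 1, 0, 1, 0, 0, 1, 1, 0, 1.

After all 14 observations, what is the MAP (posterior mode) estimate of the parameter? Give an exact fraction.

obs 1: x=1 → posterior Beta(12/5, 7/4)
obs 2: x=0 → posterior Beta(12/5, 11/4)
obs 3: x=1 → posterior Beta(17/5, 11/4)
obs 4: x=0 → posterior Beta(17/5, 15/4)
obs 5: x=0 → posterior Beta(17/5, 19/4)
obs 6: x=1 → posterior Beta(22/5, 19/4)
obs 7: x=0 → posterior Beta(22/5, 23/4)
obs 8: x=1 → posterior Beta(27/5, 23/4)
obs 9: x=0 → posterior Beta(27/5, 27/4)
obs 10: x=0 → posterior Beta(27/5, 31/4)
obs 11: x=1 → posterior Beta(32/5, 31/4)
obs 12: x=1 → posterior Beta(37/5, 31/4)
obs 13: x=0 → posterior Beta(37/5, 35/4)
obs 14: x=1 → posterior Beta(42/5, 35/4)

148/303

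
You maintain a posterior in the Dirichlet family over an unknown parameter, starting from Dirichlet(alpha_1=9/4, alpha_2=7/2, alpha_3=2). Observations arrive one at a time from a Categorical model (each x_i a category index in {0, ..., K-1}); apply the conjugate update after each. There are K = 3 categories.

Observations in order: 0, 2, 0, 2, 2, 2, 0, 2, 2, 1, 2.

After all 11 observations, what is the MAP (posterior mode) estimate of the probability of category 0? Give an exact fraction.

17/63

obs 1: x=0 → posterior Dirichlet(13/4, 7/2, 2)
obs 2: x=2 → posterior Dirichlet(13/4, 7/2, 3)
obs 3: x=0 → posterior Dirichlet(17/4, 7/2, 3)
obs 4: x=2 → posterior Dirichlet(17/4, 7/2, 4)
obs 5: x=2 → posterior Dirichlet(17/4, 7/2, 5)
obs 6: x=2 → posterior Dirichlet(17/4, 7/2, 6)
obs 7: x=0 → posterior Dirichlet(21/4, 7/2, 6)
obs 8: x=2 → posterior Dirichlet(21/4, 7/2, 7)
obs 9: x=2 → posterior Dirichlet(21/4, 7/2, 8)
obs 10: x=1 → posterior Dirichlet(21/4, 9/2, 8)
obs 11: x=2 → posterior Dirichlet(21/4, 9/2, 9)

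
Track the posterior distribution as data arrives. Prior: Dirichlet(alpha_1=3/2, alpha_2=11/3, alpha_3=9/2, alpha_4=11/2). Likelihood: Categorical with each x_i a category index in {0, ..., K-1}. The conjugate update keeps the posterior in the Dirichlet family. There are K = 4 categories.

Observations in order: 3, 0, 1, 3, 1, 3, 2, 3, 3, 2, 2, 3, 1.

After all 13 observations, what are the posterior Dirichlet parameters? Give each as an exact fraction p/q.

obs 1: x=3 → posterior Dirichlet(3/2, 11/3, 9/2, 13/2)
obs 2: x=0 → posterior Dirichlet(5/2, 11/3, 9/2, 13/2)
obs 3: x=1 → posterior Dirichlet(5/2, 14/3, 9/2, 13/2)
obs 4: x=3 → posterior Dirichlet(5/2, 14/3, 9/2, 15/2)
obs 5: x=1 → posterior Dirichlet(5/2, 17/3, 9/2, 15/2)
obs 6: x=3 → posterior Dirichlet(5/2, 17/3, 9/2, 17/2)
obs 7: x=2 → posterior Dirichlet(5/2, 17/3, 11/2, 17/2)
obs 8: x=3 → posterior Dirichlet(5/2, 17/3, 11/2, 19/2)
obs 9: x=3 → posterior Dirichlet(5/2, 17/3, 11/2, 21/2)
obs 10: x=2 → posterior Dirichlet(5/2, 17/3, 13/2, 21/2)
obs 11: x=2 → posterior Dirichlet(5/2, 17/3, 15/2, 21/2)
obs 12: x=3 → posterior Dirichlet(5/2, 17/3, 15/2, 23/2)
obs 13: x=1 → posterior Dirichlet(5/2, 20/3, 15/2, 23/2)

alpha_1=5/2, alpha_2=20/3, alpha_3=15/2, alpha_4=23/2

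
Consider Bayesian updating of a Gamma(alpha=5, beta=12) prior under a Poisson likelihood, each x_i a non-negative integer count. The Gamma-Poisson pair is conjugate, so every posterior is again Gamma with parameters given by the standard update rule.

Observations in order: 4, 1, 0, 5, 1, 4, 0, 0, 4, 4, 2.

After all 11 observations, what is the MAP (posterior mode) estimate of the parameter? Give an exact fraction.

29/23

obs 1: x=4 → posterior Gamma(9, 13)
obs 2: x=1 → posterior Gamma(10, 14)
obs 3: x=0 → posterior Gamma(10, 15)
obs 4: x=5 → posterior Gamma(15, 16)
obs 5: x=1 → posterior Gamma(16, 17)
obs 6: x=4 → posterior Gamma(20, 18)
obs 7: x=0 → posterior Gamma(20, 19)
obs 8: x=0 → posterior Gamma(20, 20)
obs 9: x=4 → posterior Gamma(24, 21)
obs 10: x=4 → posterior Gamma(28, 22)
obs 11: x=2 → posterior Gamma(30, 23)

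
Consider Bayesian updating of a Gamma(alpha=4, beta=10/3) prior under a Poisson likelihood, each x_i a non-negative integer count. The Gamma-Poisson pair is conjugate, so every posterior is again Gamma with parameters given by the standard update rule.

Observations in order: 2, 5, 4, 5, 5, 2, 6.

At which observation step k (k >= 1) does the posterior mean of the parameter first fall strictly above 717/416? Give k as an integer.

k = 2

obs 1: x=2 → posterior Gamma(6, 13/3)
obs 2: x=5 → posterior Gamma(11, 16/3)
obs 3: x=4 → posterior Gamma(15, 19/3)
obs 4: x=5 → posterior Gamma(20, 22/3)
obs 5: x=5 → posterior Gamma(25, 25/3)
obs 6: x=2 → posterior Gamma(27, 28/3)
obs 7: x=6 → posterior Gamma(33, 31/3)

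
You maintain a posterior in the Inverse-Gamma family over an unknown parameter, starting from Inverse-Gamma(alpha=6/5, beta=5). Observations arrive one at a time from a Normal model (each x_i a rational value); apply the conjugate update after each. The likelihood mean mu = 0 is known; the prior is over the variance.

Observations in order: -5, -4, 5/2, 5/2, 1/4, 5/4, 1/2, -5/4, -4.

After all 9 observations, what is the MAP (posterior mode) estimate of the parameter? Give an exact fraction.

obs 1: x=-5 → posterior Inverse-Gamma(17/10, 35/2)
obs 2: x=-4 → posterior Inverse-Gamma(11/5, 51/2)
obs 3: x=5/2 → posterior Inverse-Gamma(27/10, 229/8)
obs 4: x=5/2 → posterior Inverse-Gamma(16/5, 127/4)
obs 5: x=1/4 → posterior Inverse-Gamma(37/10, 1017/32)
obs 6: x=5/4 → posterior Inverse-Gamma(21/5, 521/16)
obs 7: x=1/2 → posterior Inverse-Gamma(47/10, 523/16)
obs 8: x=-5/4 → posterior Inverse-Gamma(26/5, 1071/32)
obs 9: x=-4 → posterior Inverse-Gamma(57/10, 1327/32)

6635/1072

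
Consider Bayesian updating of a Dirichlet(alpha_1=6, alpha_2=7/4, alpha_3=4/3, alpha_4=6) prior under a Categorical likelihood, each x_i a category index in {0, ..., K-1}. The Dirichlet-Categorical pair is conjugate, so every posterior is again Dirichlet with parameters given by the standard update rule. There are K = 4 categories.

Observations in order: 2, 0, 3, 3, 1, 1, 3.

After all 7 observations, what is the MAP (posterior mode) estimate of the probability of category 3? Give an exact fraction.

obs 1: x=2 → posterior Dirichlet(6, 7/4, 7/3, 6)
obs 2: x=0 → posterior Dirichlet(7, 7/4, 7/3, 6)
obs 3: x=3 → posterior Dirichlet(7, 7/4, 7/3, 7)
obs 4: x=3 → posterior Dirichlet(7, 7/4, 7/3, 8)
obs 5: x=1 → posterior Dirichlet(7, 11/4, 7/3, 8)
obs 6: x=1 → posterior Dirichlet(7, 15/4, 7/3, 8)
obs 7: x=3 → posterior Dirichlet(7, 15/4, 7/3, 9)

96/217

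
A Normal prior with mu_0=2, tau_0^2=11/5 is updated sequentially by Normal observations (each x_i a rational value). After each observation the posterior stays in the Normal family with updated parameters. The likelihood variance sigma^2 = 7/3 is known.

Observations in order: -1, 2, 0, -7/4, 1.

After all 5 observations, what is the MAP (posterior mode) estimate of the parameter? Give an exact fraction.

obs 1: x=-1 → posterior Normal(37/68, 77/68)
obs 2: x=2 → posterior Normal(103/101, 77/101)
obs 3: x=0 → posterior Normal(103/134, 77/134)
obs 4: x=-7/4 → posterior Normal(181/668, 77/167)
obs 5: x=1 → posterior Normal(313/800, 77/200)

313/800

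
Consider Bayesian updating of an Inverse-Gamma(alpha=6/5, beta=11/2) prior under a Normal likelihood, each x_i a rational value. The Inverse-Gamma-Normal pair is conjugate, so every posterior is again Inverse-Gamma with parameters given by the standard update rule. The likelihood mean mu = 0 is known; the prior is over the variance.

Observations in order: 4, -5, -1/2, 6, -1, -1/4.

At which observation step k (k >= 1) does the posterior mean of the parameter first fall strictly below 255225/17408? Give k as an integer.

k = 6

obs 1: x=4 → posterior Inverse-Gamma(17/10, 27/2)
obs 2: x=-5 → posterior Inverse-Gamma(11/5, 26)
obs 3: x=-1/2 → posterior Inverse-Gamma(27/10, 209/8)
obs 4: x=6 → posterior Inverse-Gamma(16/5, 353/8)
obs 5: x=-1 → posterior Inverse-Gamma(37/10, 357/8)
obs 6: x=-1/4 → posterior Inverse-Gamma(21/5, 1429/32)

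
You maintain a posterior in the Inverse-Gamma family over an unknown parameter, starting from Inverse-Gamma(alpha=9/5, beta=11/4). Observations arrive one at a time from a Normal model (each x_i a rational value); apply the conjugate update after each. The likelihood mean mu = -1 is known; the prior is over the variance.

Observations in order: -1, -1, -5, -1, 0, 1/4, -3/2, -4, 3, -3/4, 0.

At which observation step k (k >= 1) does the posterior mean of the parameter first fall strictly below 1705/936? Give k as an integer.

k = 2

obs 1: x=-1 → posterior Inverse-Gamma(23/10, 11/4)
obs 2: x=-1 → posterior Inverse-Gamma(14/5, 11/4)
obs 3: x=-5 → posterior Inverse-Gamma(33/10, 43/4)
obs 4: x=-1 → posterior Inverse-Gamma(19/5, 43/4)
obs 5: x=0 → posterior Inverse-Gamma(43/10, 45/4)
obs 6: x=1/4 → posterior Inverse-Gamma(24/5, 385/32)
obs 7: x=-3/2 → posterior Inverse-Gamma(53/10, 389/32)
obs 8: x=-4 → posterior Inverse-Gamma(29/5, 533/32)
obs 9: x=3 → posterior Inverse-Gamma(63/10, 789/32)
obs 10: x=-3/4 → posterior Inverse-Gamma(34/5, 395/16)
obs 11: x=0 → posterior Inverse-Gamma(73/10, 403/16)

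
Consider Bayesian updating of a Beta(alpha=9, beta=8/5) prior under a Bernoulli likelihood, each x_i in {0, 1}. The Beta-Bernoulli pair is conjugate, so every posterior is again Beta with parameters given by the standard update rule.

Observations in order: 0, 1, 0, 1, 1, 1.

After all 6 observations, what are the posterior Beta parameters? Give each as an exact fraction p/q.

alpha=13, beta=18/5

obs 1: x=0 → posterior Beta(9, 13/5)
obs 2: x=1 → posterior Beta(10, 13/5)
obs 3: x=0 → posterior Beta(10, 18/5)
obs 4: x=1 → posterior Beta(11, 18/5)
obs 5: x=1 → posterior Beta(12, 18/5)
obs 6: x=1 → posterior Beta(13, 18/5)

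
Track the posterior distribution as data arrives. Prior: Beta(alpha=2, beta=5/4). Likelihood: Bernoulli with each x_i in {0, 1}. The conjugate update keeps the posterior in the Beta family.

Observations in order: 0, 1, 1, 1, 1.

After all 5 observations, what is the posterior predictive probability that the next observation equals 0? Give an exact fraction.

3/11

obs 1: x=0 → posterior Beta(2, 9/4)
obs 2: x=1 → posterior Beta(3, 9/4)
obs 3: x=1 → posterior Beta(4, 9/4)
obs 4: x=1 → posterior Beta(5, 9/4)
obs 5: x=1 → posterior Beta(6, 9/4)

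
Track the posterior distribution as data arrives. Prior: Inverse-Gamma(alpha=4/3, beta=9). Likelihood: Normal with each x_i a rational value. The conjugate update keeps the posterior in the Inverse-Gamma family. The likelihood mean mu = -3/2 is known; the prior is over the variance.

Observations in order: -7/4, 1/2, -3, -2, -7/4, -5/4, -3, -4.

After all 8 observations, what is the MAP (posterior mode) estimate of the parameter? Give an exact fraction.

1593/608

obs 1: x=-7/4 → posterior Inverse-Gamma(11/6, 289/32)
obs 2: x=1/2 → posterior Inverse-Gamma(7/3, 353/32)
obs 3: x=-3 → posterior Inverse-Gamma(17/6, 389/32)
obs 4: x=-2 → posterior Inverse-Gamma(10/3, 393/32)
obs 5: x=-7/4 → posterior Inverse-Gamma(23/6, 197/16)
obs 6: x=-5/4 → posterior Inverse-Gamma(13/3, 395/32)
obs 7: x=-3 → posterior Inverse-Gamma(29/6, 431/32)
obs 8: x=-4 → posterior Inverse-Gamma(16/3, 531/32)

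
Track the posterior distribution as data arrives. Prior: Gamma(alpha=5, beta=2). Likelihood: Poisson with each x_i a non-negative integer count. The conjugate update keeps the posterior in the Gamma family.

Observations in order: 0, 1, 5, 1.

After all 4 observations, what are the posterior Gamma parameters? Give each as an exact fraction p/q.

obs 1: x=0 → posterior Gamma(5, 3)
obs 2: x=1 → posterior Gamma(6, 4)
obs 3: x=5 → posterior Gamma(11, 5)
obs 4: x=1 → posterior Gamma(12, 6)

alpha=12, beta=6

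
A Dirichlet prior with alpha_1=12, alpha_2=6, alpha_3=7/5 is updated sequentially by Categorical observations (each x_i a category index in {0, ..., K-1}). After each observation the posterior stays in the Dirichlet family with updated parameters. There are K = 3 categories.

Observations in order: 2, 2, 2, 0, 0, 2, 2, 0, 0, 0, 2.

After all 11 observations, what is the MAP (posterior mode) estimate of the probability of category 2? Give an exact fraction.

obs 1: x=2 → posterior Dirichlet(12, 6, 12/5)
obs 2: x=2 → posterior Dirichlet(12, 6, 17/5)
obs 3: x=2 → posterior Dirichlet(12, 6, 22/5)
obs 4: x=0 → posterior Dirichlet(13, 6, 22/5)
obs 5: x=0 → posterior Dirichlet(14, 6, 22/5)
obs 6: x=2 → posterior Dirichlet(14, 6, 27/5)
obs 7: x=2 → posterior Dirichlet(14, 6, 32/5)
obs 8: x=0 → posterior Dirichlet(15, 6, 32/5)
obs 9: x=0 → posterior Dirichlet(16, 6, 32/5)
obs 10: x=0 → posterior Dirichlet(17, 6, 32/5)
obs 11: x=2 → posterior Dirichlet(17, 6, 37/5)

32/137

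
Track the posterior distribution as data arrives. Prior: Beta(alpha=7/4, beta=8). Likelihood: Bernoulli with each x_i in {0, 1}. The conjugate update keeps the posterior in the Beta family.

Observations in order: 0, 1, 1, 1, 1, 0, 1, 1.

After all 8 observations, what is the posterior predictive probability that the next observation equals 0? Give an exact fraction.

40/71

obs 1: x=0 → posterior Beta(7/4, 9)
obs 2: x=1 → posterior Beta(11/4, 9)
obs 3: x=1 → posterior Beta(15/4, 9)
obs 4: x=1 → posterior Beta(19/4, 9)
obs 5: x=1 → posterior Beta(23/4, 9)
obs 6: x=0 → posterior Beta(23/4, 10)
obs 7: x=1 → posterior Beta(27/4, 10)
obs 8: x=1 → posterior Beta(31/4, 10)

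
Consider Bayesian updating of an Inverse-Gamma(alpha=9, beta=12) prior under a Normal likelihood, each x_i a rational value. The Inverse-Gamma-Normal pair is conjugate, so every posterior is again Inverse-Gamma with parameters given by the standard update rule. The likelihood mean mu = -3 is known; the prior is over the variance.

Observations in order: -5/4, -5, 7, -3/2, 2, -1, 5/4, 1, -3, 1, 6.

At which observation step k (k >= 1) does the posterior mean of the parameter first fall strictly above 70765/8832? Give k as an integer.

obs 1: x=-5/4 → posterior Inverse-Gamma(19/2, 433/32)
obs 2: x=-5 → posterior Inverse-Gamma(10, 497/32)
obs 3: x=7 → posterior Inverse-Gamma(21/2, 2097/32)
obs 4: x=-3/2 → posterior Inverse-Gamma(11, 2133/32)
obs 5: x=2 → posterior Inverse-Gamma(23/2, 2533/32)
obs 6: x=-1 → posterior Inverse-Gamma(12, 2597/32)
obs 7: x=5/4 → posterior Inverse-Gamma(25/2, 1443/16)
obs 8: x=1 → posterior Inverse-Gamma(13, 1571/16)
obs 9: x=-3 → posterior Inverse-Gamma(27/2, 1571/16)
obs 10: x=1 → posterior Inverse-Gamma(14, 1699/16)
obs 11: x=6 → posterior Inverse-Gamma(29/2, 2347/16)

k = 8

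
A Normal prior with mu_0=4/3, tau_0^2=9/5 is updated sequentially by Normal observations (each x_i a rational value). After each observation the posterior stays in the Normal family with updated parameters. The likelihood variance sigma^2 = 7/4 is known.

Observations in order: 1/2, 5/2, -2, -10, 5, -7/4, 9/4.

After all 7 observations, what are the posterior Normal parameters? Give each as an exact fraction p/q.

mu_0=-34/123, tau_0^2=9/41

obs 1: x=1/2 → posterior Normal(194/213, 63/71)
obs 2: x=5/2 → posterior Normal(464/321, 63/107)
obs 3: x=-2 → posterior Normal(248/429, 63/143)
obs 4: x=-10 → posterior Normal(-832/537, 63/179)
obs 5: x=5 → posterior Normal(-292/645, 63/215)
obs 6: x=-7/4 → posterior Normal(-481/753, 63/251)
obs 7: x=9/4 → posterior Normal(-34/123, 9/41)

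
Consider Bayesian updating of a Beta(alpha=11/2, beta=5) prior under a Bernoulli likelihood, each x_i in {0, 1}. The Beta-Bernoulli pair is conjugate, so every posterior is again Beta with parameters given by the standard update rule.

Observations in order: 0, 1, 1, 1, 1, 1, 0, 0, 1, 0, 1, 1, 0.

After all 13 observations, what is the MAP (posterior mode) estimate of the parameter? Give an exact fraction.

obs 1: x=0 → posterior Beta(11/2, 6)
obs 2: x=1 → posterior Beta(13/2, 6)
obs 3: x=1 → posterior Beta(15/2, 6)
obs 4: x=1 → posterior Beta(17/2, 6)
obs 5: x=1 → posterior Beta(19/2, 6)
obs 6: x=1 → posterior Beta(21/2, 6)
obs 7: x=0 → posterior Beta(21/2, 7)
obs 8: x=0 → posterior Beta(21/2, 8)
obs 9: x=1 → posterior Beta(23/2, 8)
obs 10: x=0 → posterior Beta(23/2, 9)
obs 11: x=1 → posterior Beta(25/2, 9)
obs 12: x=1 → posterior Beta(27/2, 9)
obs 13: x=0 → posterior Beta(27/2, 10)

25/43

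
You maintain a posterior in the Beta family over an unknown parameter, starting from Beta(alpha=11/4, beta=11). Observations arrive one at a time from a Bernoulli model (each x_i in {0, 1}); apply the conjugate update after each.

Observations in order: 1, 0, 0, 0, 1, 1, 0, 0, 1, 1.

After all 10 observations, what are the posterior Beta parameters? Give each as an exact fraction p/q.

obs 1: x=1 → posterior Beta(15/4, 11)
obs 2: x=0 → posterior Beta(15/4, 12)
obs 3: x=0 → posterior Beta(15/4, 13)
obs 4: x=0 → posterior Beta(15/4, 14)
obs 5: x=1 → posterior Beta(19/4, 14)
obs 6: x=1 → posterior Beta(23/4, 14)
obs 7: x=0 → posterior Beta(23/4, 15)
obs 8: x=0 → posterior Beta(23/4, 16)
obs 9: x=1 → posterior Beta(27/4, 16)
obs 10: x=1 → posterior Beta(31/4, 16)

alpha=31/4, beta=16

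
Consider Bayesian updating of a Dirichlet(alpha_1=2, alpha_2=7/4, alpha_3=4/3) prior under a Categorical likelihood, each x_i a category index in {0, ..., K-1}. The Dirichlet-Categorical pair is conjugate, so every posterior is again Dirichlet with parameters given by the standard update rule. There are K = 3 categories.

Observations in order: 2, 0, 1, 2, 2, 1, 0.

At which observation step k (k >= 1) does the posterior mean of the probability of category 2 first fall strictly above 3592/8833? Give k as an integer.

obs 1: x=2 → posterior Dirichlet(2, 7/4, 7/3)
obs 2: x=0 → posterior Dirichlet(3, 7/4, 7/3)
obs 3: x=1 → posterior Dirichlet(3, 11/4, 7/3)
obs 4: x=2 → posterior Dirichlet(3, 11/4, 10/3)
obs 5: x=2 → posterior Dirichlet(3, 11/4, 13/3)
obs 6: x=1 → posterior Dirichlet(3, 15/4, 13/3)
obs 7: x=0 → posterior Dirichlet(4, 15/4, 13/3)

k = 5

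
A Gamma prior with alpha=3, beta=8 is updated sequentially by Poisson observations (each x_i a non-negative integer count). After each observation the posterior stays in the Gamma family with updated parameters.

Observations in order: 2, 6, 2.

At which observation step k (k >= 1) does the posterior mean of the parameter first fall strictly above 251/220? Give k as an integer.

obs 1: x=2 → posterior Gamma(5, 9)
obs 2: x=6 → posterior Gamma(11, 10)
obs 3: x=2 → posterior Gamma(13, 11)

k = 3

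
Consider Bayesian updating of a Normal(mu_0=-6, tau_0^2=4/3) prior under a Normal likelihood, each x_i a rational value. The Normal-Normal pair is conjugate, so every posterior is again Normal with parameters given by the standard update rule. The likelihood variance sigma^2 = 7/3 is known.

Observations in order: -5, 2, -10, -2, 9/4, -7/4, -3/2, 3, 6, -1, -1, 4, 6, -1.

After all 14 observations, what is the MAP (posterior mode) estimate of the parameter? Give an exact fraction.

-2/3

obs 1: x=-5 → posterior Normal(-62/11, 28/33)
obs 2: x=2 → posterior Normal(-18/5, 28/45)
obs 3: x=-10 → posterior Normal(-94/19, 28/57)
obs 4: x=-2 → posterior Normal(-102/23, 28/69)
obs 5: x=9/4 → posterior Normal(-31/9, 28/81)
obs 6: x=-7/4 → posterior Normal(-100/31, 28/93)
obs 7: x=-3/2 → posterior Normal(-106/35, 4/15)
obs 8: x=3 → posterior Normal(-94/39, 28/117)
obs 9: x=6 → posterior Normal(-70/43, 28/129)
obs 10: x=-1 → posterior Normal(-74/47, 28/141)
obs 11: x=-1 → posterior Normal(-26/17, 28/153)
obs 12: x=4 → posterior Normal(-62/55, 28/165)
obs 13: x=6 → posterior Normal(-38/59, 28/177)
obs 14: x=-1 → posterior Normal(-2/3, 4/27)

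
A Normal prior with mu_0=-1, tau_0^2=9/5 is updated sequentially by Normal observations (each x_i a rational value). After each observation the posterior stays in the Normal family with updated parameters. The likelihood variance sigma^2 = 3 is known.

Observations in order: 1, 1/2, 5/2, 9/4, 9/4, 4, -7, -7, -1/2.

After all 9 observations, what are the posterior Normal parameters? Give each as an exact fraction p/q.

mu_0=-11/32, tau_0^2=9/32

obs 1: x=1 → posterior Normal(-1/4, 9/8)
obs 2: x=1/2 → posterior Normal(-1/22, 9/11)
obs 3: x=5/2 → posterior Normal(1/2, 9/14)
obs 4: x=9/4 → posterior Normal(55/68, 9/17)
obs 5: x=9/4 → posterior Normal(41/40, 9/20)
obs 6: x=4 → posterior Normal(65/46, 9/23)
obs 7: x=-7 → posterior Normal(23/52, 9/26)
obs 8: x=-7 → posterior Normal(-19/58, 9/29)
obs 9: x=-1/2 → posterior Normal(-11/32, 9/32)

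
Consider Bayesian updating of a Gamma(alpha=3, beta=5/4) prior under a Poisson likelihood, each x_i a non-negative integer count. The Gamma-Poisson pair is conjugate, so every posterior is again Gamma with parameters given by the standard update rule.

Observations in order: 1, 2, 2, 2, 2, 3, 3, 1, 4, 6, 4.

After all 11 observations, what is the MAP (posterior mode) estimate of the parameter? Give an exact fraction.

obs 1: x=1 → posterior Gamma(4, 9/4)
obs 2: x=2 → posterior Gamma(6, 13/4)
obs 3: x=2 → posterior Gamma(8, 17/4)
obs 4: x=2 → posterior Gamma(10, 21/4)
obs 5: x=2 → posterior Gamma(12, 25/4)
obs 6: x=3 → posterior Gamma(15, 29/4)
obs 7: x=3 → posterior Gamma(18, 33/4)
obs 8: x=1 → posterior Gamma(19, 37/4)
obs 9: x=4 → posterior Gamma(23, 41/4)
obs 10: x=6 → posterior Gamma(29, 45/4)
obs 11: x=4 → posterior Gamma(33, 49/4)

128/49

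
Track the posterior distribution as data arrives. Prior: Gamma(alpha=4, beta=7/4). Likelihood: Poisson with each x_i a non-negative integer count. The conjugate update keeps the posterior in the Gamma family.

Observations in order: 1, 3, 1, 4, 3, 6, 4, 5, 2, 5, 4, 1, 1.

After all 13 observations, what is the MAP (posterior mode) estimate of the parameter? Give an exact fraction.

obs 1: x=1 → posterior Gamma(5, 11/4)
obs 2: x=3 → posterior Gamma(8, 15/4)
obs 3: x=1 → posterior Gamma(9, 19/4)
obs 4: x=4 → posterior Gamma(13, 23/4)
obs 5: x=3 → posterior Gamma(16, 27/4)
obs 6: x=6 → posterior Gamma(22, 31/4)
obs 7: x=4 → posterior Gamma(26, 35/4)
obs 8: x=5 → posterior Gamma(31, 39/4)
obs 9: x=2 → posterior Gamma(33, 43/4)
obs 10: x=5 → posterior Gamma(38, 47/4)
obs 11: x=4 → posterior Gamma(42, 51/4)
obs 12: x=1 → posterior Gamma(43, 55/4)
obs 13: x=1 → posterior Gamma(44, 59/4)

172/59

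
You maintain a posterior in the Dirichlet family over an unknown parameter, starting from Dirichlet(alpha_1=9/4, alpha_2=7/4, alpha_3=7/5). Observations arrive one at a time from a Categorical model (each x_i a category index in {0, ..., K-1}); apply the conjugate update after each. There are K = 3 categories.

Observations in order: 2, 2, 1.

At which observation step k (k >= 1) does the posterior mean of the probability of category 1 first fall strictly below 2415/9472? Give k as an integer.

k = 2

obs 1: x=2 → posterior Dirichlet(9/4, 7/4, 12/5)
obs 2: x=2 → posterior Dirichlet(9/4, 7/4, 17/5)
obs 3: x=1 → posterior Dirichlet(9/4, 11/4, 17/5)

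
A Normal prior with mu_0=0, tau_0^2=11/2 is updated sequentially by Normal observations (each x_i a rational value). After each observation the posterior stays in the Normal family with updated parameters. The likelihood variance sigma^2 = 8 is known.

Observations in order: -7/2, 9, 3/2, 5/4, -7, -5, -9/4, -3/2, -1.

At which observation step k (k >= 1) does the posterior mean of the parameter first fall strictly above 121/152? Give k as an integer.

k = 2

obs 1: x=-7/2 → posterior Normal(-77/54, 88/27)
obs 2: x=9 → posterior Normal(121/76, 44/19)
obs 3: x=3/2 → posterior Normal(11/7, 88/49)
obs 4: x=5/4 → posterior Normal(121/80, 22/15)
obs 5: x=-7 → posterior Normal(55/284, 88/71)
obs 6: x=-5 → posterior Normal(-165/328, 44/41)
obs 7: x=-9/4 → posterior Normal(-22/31, 88/93)
obs 8: x=-3/2 → posterior Normal(-165/208, 11/13)
obs 9: x=-1 → posterior Normal(-187/230, 88/115)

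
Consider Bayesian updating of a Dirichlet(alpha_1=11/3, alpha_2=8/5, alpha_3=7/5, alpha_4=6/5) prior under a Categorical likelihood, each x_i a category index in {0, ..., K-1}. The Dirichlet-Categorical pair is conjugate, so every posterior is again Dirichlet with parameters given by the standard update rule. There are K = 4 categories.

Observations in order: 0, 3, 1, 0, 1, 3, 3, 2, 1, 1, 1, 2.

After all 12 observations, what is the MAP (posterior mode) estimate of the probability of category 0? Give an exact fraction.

obs 1: x=0 → posterior Dirichlet(14/3, 8/5, 7/5, 6/5)
obs 2: x=3 → posterior Dirichlet(14/3, 8/5, 7/5, 11/5)
obs 3: x=1 → posterior Dirichlet(14/3, 13/5, 7/5, 11/5)
obs 4: x=0 → posterior Dirichlet(17/3, 13/5, 7/5, 11/5)
obs 5: x=1 → posterior Dirichlet(17/3, 18/5, 7/5, 11/5)
obs 6: x=3 → posterior Dirichlet(17/3, 18/5, 7/5, 16/5)
obs 7: x=3 → posterior Dirichlet(17/3, 18/5, 7/5, 21/5)
obs 8: x=2 → posterior Dirichlet(17/3, 18/5, 12/5, 21/5)
obs 9: x=1 → posterior Dirichlet(17/3, 23/5, 12/5, 21/5)
obs 10: x=1 → posterior Dirichlet(17/3, 28/5, 12/5, 21/5)
obs 11: x=1 → posterior Dirichlet(17/3, 33/5, 12/5, 21/5)
obs 12: x=2 → posterior Dirichlet(17/3, 33/5, 17/5, 21/5)

5/17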